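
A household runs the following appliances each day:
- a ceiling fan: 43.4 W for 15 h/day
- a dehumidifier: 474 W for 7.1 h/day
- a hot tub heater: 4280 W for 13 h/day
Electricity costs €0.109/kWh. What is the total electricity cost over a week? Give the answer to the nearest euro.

€46

ceiling fan: 43.4 W × 15 h × 7 d = 4,557 Wh = 4.557 kWh
dehumidifier: 474 W × 7.1 h × 7 d = 23,558 Wh = 23.56 kWh
hot tub heater: 4280 W × 13 h × 7 d = 389,480 Wh = 389.5 kWh
Total energy = 4.557 + 23.56 + 389.5 = 417.6 kWh
Cost = 417.6 kWh × €0.109 = €45.52 ≈ €46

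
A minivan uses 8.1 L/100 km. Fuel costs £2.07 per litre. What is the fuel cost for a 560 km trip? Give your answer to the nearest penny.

Fuel = 8.1 L/100 km × 560 km / 100 = 45.36 L
Cost = 45.36 L × £2.07/L = £93.90

£93.90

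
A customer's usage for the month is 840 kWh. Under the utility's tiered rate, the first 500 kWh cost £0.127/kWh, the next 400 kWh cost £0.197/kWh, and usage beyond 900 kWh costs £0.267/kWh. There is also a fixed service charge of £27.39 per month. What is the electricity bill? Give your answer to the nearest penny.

First 500 kWh × £0.127 = £63.50
Next 340 kWh × £0.197 = £66.98
Remaining tier: 0 kWh (not reached)
Energy charge = £130.48; + service £27.39 = £157.87

£157.87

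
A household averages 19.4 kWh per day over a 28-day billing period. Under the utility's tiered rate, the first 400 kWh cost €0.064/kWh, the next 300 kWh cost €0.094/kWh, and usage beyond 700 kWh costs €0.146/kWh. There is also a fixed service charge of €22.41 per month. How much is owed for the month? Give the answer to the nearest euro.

€61

Usage = 19.4 kWh/day × 28 days = 543.2 kWh
First 400 kWh × €0.064 = €25.60
Next 143.2 kWh × €0.094 = €13.46
Remaining tier: 0 kWh (not reached)
Energy charge = €39.06; + service €22.41 = €61.47 ≈ €61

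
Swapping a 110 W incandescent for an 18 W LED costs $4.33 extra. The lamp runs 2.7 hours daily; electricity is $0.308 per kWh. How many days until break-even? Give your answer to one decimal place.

56.6 days

Power saved = 110 − 18 = 92 W
Daily energy saved = 92 W × 2.7 h = 248.4 Wh = 0.2484 kWh
Daily savings = 0.2484 × $0.308 = $0.0765
Payback = $4.33 / $0.0765 per day = 56.6 days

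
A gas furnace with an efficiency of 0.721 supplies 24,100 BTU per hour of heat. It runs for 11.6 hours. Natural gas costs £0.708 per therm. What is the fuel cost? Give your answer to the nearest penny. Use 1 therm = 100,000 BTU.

Heat delivered = 24,100 BTU/h × 11.6 h = 279,560 BTU
Gas input = 279,560 / 0.721 = 387,739 BTU
= 387,739 / 100,000 = 3.877 therm
Cost = 3.877 × £0.708/therm = £2.75

£2.75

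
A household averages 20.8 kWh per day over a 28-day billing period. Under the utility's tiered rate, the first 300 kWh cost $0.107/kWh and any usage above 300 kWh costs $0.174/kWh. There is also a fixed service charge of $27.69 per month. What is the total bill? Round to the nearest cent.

$108.93

Usage = 20.8 kWh/day × 28 days = 582.4 kWh
First 300 kWh × $0.107 = $32.10
Remaining 282.4 kWh × $0.174 = $49.14
Energy charge = $81.24; + service $27.69 = $108.93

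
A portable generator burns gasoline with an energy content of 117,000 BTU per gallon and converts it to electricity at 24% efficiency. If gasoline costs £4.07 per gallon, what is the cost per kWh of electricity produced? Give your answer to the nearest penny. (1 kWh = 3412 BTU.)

£0.49

Electrical output per gallon = 117,000 BTU × 0.24 / 3412 BTU/kWh = 8.23 kWh
Cost per kWh = £4.07 / 8.23 kWh = £0.495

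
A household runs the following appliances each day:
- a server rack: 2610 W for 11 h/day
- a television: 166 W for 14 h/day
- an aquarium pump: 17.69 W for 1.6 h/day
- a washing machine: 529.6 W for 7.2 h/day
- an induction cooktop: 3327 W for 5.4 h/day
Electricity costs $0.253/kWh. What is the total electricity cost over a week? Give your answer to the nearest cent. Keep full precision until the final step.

$93.58

server rack: 2610 W × 11 h × 7 d = 200,970 Wh = 201 kWh
television: 166 W × 14 h × 7 d = 16,268 Wh = 16.27 kWh
aquarium pump: 17.69 W × 1.6 h × 7 d = 198 Wh = 0.1981 kWh
washing machine: 529.6 W × 7.2 h × 7 d = 26,692 Wh = 26.69 kWh
induction cooktop: 3327 W × 5.4 h × 7 d = 125,761 Wh = 125.8 kWh
Total energy = 201 + 16.27 + 0.1981 + 26.69 + 125.8 = 369.9 kWh
Cost = 369.9 kWh × $0.253 = $93.58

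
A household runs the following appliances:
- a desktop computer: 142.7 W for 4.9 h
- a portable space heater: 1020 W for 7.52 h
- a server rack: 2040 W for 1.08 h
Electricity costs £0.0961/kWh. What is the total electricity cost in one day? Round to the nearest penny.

desktop computer: 142.7 W × 4.9 h = 699 Wh = 0.6992 kWh
portable space heater: 1020 W × 7.52 h = 7,670 Wh = 7.67 kWh
server rack: 2040 W × 1.08 h = 2,203 Wh = 2.203 kWh
Total energy = 0.6992 + 7.67 + 2.203 = 10.57 kWh
Cost = 10.57 kWh × £0.0961 = £1.02

£1.02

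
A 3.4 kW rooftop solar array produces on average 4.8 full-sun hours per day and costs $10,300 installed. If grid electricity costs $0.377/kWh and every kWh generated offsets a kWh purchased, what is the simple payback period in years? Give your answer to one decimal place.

4.6 years

Daily generation = 3.4 kW × 4.8 h = 16.32 kWh
Annual generation = 16.32 × 365 = 5956.8 kWh
Annual savings = 5956.8 × $0.377 = $2,245.71
Payback = $10,300 / $2,245.71 = 4.59 years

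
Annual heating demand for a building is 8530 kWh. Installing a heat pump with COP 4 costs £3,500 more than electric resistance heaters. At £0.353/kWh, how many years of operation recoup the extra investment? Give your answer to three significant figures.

Resistance: 8530 kWh × £0.353 = £3,011.09/yr
Heat pump: 8530 / 4 = 2132 kWh in → × £0.353 = £752.77/yr
Annual savings = £2,258.32
Payback = £3,500 / £2,258.32 = 1.55 years

1.55 years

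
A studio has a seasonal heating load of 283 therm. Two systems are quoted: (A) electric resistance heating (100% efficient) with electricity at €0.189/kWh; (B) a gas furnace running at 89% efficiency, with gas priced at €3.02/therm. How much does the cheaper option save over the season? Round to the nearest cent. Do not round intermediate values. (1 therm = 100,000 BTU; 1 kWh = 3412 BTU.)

Heat load = 283 therm × 100,000 = 28,300,000 BTU
Gas: input = 28,300,000 / 0.89 = 31,797,753 BTU = 318 therm → 318 × €3.02 = €960.29
Electric: 28,300,000 BTU / 3412 = 8,294 kWh → × €0.189 = €1,567.61
Difference = |€960.29 − €1,567.61| = €607.32

€607.32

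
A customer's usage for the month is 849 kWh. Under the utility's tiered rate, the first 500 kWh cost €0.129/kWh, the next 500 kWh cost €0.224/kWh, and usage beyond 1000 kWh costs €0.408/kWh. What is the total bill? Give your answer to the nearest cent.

€142.68

First 500 kWh × €0.129 = €64.50
Next 349 kWh × €0.224 = €78.18
Remaining tier: 0 kWh (not reached)
Total = €142.68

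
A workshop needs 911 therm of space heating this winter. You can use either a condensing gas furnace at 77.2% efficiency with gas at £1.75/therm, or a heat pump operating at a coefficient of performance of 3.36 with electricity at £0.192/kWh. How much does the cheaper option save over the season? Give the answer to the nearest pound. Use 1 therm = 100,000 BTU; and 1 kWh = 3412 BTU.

£539

Heat load = 911 therm × 100,000 = 91,100,000 BTU
Gas: input = 91,100,000 / 0.772 = 118,005,181 BTU = 1,180 therm → 1,180 × £1.75 = £2,065.09
Heat pump: 91,100,000 BTU / 3412 = 26,700 kWh heat; / 3.36 = 7,946 kWh in → × £0.192 = £1,525.71
Difference = |£2,065.09 − £1,525.71| = £539.38 ≈ £539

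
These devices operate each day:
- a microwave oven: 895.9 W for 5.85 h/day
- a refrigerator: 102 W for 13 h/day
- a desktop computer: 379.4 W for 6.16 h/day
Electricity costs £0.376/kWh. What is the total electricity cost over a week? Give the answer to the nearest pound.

microwave oven: 895.9 W × 5.85 h × 7 d = 36,687 Wh = 36.69 kWh
refrigerator: 102 W × 13 h × 7 d = 9,282 Wh = 9.282 kWh
desktop computer: 379.4 W × 6.16 h × 7 d = 16,360 Wh = 16.36 kWh
Total energy = 36.69 + 9.282 + 16.36 = 62.33 kWh
Cost = 62.33 kWh × £0.376 = £23.44 ≈ £23

£23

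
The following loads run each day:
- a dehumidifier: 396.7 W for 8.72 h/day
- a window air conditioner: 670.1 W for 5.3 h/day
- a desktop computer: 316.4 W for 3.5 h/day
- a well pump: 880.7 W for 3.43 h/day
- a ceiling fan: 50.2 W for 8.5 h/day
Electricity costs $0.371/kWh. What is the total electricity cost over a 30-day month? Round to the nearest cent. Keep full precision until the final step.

$128.73

dehumidifier: 396.7 W × 8.72 h × 30 d = 103,777 Wh = 103.8 kWh
window air conditioner: 670.1 W × 5.3 h × 30 d = 106,546 Wh = 106.5 kWh
desktop computer: 316.4 W × 3.5 h × 30 d = 33,222 Wh = 33.22 kWh
well pump: 880.7 W × 3.43 h × 30 d = 90,624 Wh = 90.62 kWh
ceiling fan: 50.2 W × 8.5 h × 30 d = 12,801 Wh = 12.8 kWh
Total energy = 103.8 + 106.5 + 33.22 + 90.62 + 12.8 = 347 kWh
Cost = 347 kWh × $0.371 = $128.73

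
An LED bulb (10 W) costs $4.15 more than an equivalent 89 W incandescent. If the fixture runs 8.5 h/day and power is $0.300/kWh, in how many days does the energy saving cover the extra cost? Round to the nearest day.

21 days

Power saved = 89 − 10 = 79 W
Daily energy saved = 79 W × 8.5 h = 671.5 Wh = 0.6715 kWh
Daily savings = 0.6715 × $0.300 = $0.2014
Payback = $4.15 / $0.2014 per day = 20.6 days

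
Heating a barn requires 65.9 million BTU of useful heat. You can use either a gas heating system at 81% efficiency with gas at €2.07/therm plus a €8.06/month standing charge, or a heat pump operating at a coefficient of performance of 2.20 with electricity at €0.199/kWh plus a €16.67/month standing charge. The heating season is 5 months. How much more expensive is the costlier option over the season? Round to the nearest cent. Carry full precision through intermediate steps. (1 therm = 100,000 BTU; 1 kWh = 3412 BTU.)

€105.99

Heat load = 65.9 × 10⁶ BTU = 65,900,000 BTU
Gas: input = 65,900,000 / 0.81 = 81,358,025 BTU = 813.6 therm → 813.6 × €2.07 = €1,684.11; + 5 × €8.06 standing = €1,724.41
Heat pump: 65,900,000 BTU / 3412 = 19,310 kWh heat; / 2.20 = 8,779 kWh in → × €0.199 = €1,747.06; + 5 × €16.67 standing = €1,830.41
Difference = |€1,724.41 − €1,830.41| = €105.99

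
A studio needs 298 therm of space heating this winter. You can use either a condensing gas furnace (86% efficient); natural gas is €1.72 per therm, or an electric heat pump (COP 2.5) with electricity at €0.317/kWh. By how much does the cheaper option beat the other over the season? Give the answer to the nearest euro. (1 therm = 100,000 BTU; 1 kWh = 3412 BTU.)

€511

Heat load = 298 therm × 100,000 = 29,800,000 BTU
Gas: input = 29,800,000 / 0.86 = 34,651,163 BTU = 346.5 therm → 346.5 × €1.72 = €596.00
Heat pump: 29,800,000 BTU / 3412 = 8,734 kWh heat; / 2.5 = 3,494 kWh in → × €0.317 = €1,107.46
Difference = |€596.00 − €1,107.46| = €511.46 ≈ €511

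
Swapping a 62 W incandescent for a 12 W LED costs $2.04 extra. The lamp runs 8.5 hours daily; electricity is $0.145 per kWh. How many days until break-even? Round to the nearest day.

33 days

Power saved = 62 − 12 = 50 W
Daily energy saved = 50 W × 8.5 h = 425 Wh = 0.425 kWh
Daily savings = 0.425 × $0.145 = $0.0616
Payback = $2.04 / $0.0616 per day = 33.1 days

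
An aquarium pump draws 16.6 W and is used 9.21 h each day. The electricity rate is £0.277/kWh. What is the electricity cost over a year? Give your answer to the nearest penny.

£15.46

Energy = 16.6 W × 9.21 h/day × 365 days = 55,803 Wh = 55.8 kWh
Cost = 55.8 kWh × £0.277/kWh = £15.46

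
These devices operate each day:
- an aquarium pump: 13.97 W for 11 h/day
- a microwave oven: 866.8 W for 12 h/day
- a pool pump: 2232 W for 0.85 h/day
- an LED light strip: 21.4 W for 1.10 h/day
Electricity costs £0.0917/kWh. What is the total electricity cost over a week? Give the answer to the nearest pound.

£8

aquarium pump: 13.97 W × 11 h × 7 d = 1,076 Wh = 1.076 kWh
microwave oven: 866.8 W × 12 h × 7 d = 72,811 Wh = 72.81 kWh
pool pump: 2232 W × 0.85 h × 7 d = 13,280 Wh = 13.28 kWh
LED light strip: 21.4 W × 1.10 h × 7 d = 165 Wh = 0.1648 kWh
Total energy = 1.076 + 72.81 + 13.28 + 0.1648 = 87.33 kWh
Cost = 87.33 kWh × £0.0917 = £8.01 ≈ £8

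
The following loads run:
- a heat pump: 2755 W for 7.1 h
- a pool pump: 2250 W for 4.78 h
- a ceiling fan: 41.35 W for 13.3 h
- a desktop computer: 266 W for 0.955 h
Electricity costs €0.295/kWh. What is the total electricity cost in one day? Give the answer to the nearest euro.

€9

heat pump: 2755 W × 7.1 h = 19,560 Wh = 19.56 kWh
pool pump: 2250 W × 4.78 h = 10,755 Wh = 10.76 kWh
ceiling fan: 41.35 W × 13.3 h = 550 Wh = 0.55 kWh
desktop computer: 266 W × 0.955 h = 254 Wh = 0.254 kWh
Total energy = 19.56 + 10.76 + 0.55 + 0.254 = 31.12 kWh
Cost = 31.12 kWh × €0.295 = €9.18 ≈ €9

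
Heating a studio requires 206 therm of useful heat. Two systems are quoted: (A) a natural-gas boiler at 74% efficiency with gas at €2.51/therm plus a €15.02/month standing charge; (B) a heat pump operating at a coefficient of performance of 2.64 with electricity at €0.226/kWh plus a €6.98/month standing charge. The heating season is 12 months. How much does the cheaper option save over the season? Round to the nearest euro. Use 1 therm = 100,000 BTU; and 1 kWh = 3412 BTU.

Heat load = 206 therm × 100,000 = 20,600,000 BTU
Gas: input = 20,600,000 / 0.74 = 27,837,838 BTU = 278.4 therm → 278.4 × €2.51 = €698.73; + 12 × €15.02 standing = €878.97
Heat pump: 20,600,000 BTU / 3412 = 6,038 kWh heat; / 2.64 = 2,287 kWh in → × €0.226 = €516.85; + 12 × €6.98 standing = €600.61
Difference = |€878.97 − €600.61| = €278.36 ≈ €278

€278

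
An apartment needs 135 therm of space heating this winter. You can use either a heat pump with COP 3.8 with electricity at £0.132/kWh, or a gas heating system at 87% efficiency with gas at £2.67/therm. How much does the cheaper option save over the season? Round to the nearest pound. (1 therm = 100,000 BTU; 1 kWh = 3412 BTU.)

£277

Heat load = 135 therm × 100,000 = 13,500,000 BTU
Gas: input = 13,500,000 / 0.870 = 15,517,241 BTU = 155.2 therm → 155.2 × £2.67 = £414.31
Heat pump: 13,500,000 BTU / 3412 = 3,957 kWh heat; / 3.8 = 1,041 kWh in → × £0.132 = £137.44
Difference = |£414.31 − £137.44| = £276.87 ≈ £277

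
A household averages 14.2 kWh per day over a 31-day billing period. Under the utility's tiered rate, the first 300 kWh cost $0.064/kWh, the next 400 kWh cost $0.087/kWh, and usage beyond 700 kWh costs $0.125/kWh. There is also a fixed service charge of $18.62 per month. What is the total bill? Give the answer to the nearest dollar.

$50

Usage = 14.2 kWh/day × 31 days = 440.2 kWh
First 300 kWh × $0.064 = $19.20
Next 140.2 kWh × $0.087 = $12.20
Remaining tier: 0 kWh (not reached)
Energy charge = $31.40; + service $18.62 = $50.02 ≈ $50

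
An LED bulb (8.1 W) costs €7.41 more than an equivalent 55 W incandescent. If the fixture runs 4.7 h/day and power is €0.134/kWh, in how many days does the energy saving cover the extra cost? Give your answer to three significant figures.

251 days

Power saved = 55 − 8.1 = 46.9 W
Daily energy saved = 46.9 W × 4.7 h = 220.4 Wh = 0.22043 kWh
Daily savings = 0.22043 × €0.134 = €0.0295
Payback = €7.41 / €0.0295 per day = 250.9 days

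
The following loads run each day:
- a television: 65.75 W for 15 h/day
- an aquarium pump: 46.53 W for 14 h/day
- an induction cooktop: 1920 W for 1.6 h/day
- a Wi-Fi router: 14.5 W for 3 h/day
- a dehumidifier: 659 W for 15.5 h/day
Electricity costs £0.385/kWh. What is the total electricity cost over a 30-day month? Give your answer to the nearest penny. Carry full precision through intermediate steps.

television: 65.75 W × 15 h × 30 d = 29,588 Wh = 29.59 kWh
aquarium pump: 46.53 W × 14 h × 30 d = 19,543 Wh = 19.54 kWh
induction cooktop: 1920 W × 1.6 h × 30 d = 92,160 Wh = 92.16 kWh
Wi-Fi router: 14.5 W × 3 h × 30 d = 1,305 Wh = 1.305 kWh
dehumidifier: 659 W × 15.5 h × 30 d = 306,435 Wh = 306.4 kWh
Total energy = 29.59 + 19.54 + 92.16 + 1.305 + 306.4 = 449 kWh
Cost = 449 kWh × £0.385 = £172.88

£172.88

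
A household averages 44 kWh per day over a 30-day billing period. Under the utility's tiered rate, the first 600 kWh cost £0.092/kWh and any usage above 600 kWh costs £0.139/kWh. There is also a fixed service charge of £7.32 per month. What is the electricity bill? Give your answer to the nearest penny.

Usage = 44 kWh/day × 30 days = 1320 kWh
First 600 kWh × £0.092 = £55.20
Remaining 720 kWh × £0.139 = £100.08
Energy charge = £155.28; + service £7.32 = £162.60

£162.60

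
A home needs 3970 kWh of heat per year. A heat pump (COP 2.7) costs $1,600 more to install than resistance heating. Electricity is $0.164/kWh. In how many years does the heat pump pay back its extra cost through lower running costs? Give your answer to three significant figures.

Resistance: 3970 kWh × $0.164 = $651.08/yr
Heat pump: 3970 / 2.7 = 1470 kWh in → × $0.164 = $241.14/yr
Annual savings = $409.94
Payback = $1,600 / $409.94 = 3.9 years

3.90 years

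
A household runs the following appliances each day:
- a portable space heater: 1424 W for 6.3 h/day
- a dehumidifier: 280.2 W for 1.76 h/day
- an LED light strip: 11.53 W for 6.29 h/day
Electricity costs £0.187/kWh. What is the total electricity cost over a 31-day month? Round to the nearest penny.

portable space heater: 1424 W × 6.3 h × 31 d = 278,107 Wh = 278.1 kWh
dehumidifier: 280.2 W × 1.76 h × 31 d = 15,288 Wh = 15.29 kWh
LED light strip: 11.53 W × 6.29 h × 31 d = 2,248 Wh = 2.248 kWh
Total energy = 278.1 + 15.29 + 2.248 = 295.6 kWh
Cost = 295.6 kWh × £0.187 = £55.29

£55.29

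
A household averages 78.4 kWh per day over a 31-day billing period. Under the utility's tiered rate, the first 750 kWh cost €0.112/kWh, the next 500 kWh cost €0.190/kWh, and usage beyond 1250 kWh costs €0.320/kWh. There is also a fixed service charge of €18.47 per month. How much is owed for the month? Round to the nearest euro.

Usage = 78.4 kWh/day × 31 days = 2430.4 kWh
First 750 kWh × €0.112 = €84.00
Next 500 kWh × €0.190 = €95.00
Remaining 1180.4 kWh × €0.320 = €377.73
Energy charge = €556.73; + service €18.47 = €575.20 ≈ €575

€575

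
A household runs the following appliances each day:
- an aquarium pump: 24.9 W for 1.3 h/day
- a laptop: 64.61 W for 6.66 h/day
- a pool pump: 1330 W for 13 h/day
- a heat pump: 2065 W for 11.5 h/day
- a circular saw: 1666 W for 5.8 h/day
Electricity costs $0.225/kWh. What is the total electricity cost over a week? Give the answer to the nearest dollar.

aquarium pump: 24.9 W × 1.3 h × 7 d = 227 Wh = 0.2266 kWh
laptop: 64.61 W × 6.66 h × 7 d = 3,012 Wh = 3.012 kWh
pool pump: 1330 W × 13 h × 7 d = 121,030 Wh = 121 kWh
heat pump: 2065 W × 11.5 h × 7 d = 166,232 Wh = 166.2 kWh
circular saw: 1666 W × 5.8 h × 7 d = 67,640 Wh = 67.64 kWh
Total energy = 0.2266 + 3.012 + 121 + 166.2 + 67.64 = 358.1 kWh
Cost = 358.1 kWh × $0.225 = $80.58 ≈ $81

$81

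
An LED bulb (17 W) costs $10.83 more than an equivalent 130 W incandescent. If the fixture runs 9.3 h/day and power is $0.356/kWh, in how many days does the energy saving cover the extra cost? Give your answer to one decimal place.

Power saved = 130 − 17 = 113 W
Daily energy saved = 113 W × 9.3 h = 1051 Wh = 1.0509 kWh
Daily savings = 1.0509 × $0.356 = $0.3741
Payback = $10.83 / $0.3741 per day = 28.95 days

28.9 days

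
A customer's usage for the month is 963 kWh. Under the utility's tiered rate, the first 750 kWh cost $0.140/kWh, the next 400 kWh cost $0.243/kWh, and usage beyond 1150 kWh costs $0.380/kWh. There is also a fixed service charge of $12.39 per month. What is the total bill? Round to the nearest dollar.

First 750 kWh × $0.140 = $105.00
Next 213 kWh × $0.243 = $51.76
Remaining tier: 0 kWh (not reached)
Energy charge = $156.76; + service $12.39 = $169.15 ≈ $169

$169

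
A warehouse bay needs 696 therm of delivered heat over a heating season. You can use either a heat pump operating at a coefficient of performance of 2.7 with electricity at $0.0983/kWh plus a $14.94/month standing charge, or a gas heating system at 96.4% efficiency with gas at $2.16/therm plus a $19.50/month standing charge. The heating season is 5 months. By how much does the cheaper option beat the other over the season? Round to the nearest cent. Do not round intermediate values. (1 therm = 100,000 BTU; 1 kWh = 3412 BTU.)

Heat load = 696 therm × 100,000 = 69,600,000 BTU
Gas: input = 69,600,000 / 0.964 = 72,199,170 BTU = 722 therm → 722 × $2.16 = $1,559.50; + 5 × $19.50 standing = $1,657.00
Heat pump: 69,600,000 BTU / 3412 = 20,400 kWh heat; / 2.7 = 7,555 kWh in → × $0.0983 = $742.66; + 5 × $14.94 standing = $817.36
Difference = |$1,657.00 − $817.36| = $839.64

$839.64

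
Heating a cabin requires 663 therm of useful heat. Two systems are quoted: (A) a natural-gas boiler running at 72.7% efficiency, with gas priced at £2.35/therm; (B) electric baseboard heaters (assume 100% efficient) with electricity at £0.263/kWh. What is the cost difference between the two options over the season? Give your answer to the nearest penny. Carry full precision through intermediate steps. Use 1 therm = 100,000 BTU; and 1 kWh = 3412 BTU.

£2967.34

Heat load = 663 therm × 100,000 = 66,300,000 BTU
Gas: input = 66,300,000 / 0.727 = 91,196,699 BTU = 912 therm → 912 × £2.35 = £2,143.12
Electric: 66,300,000 BTU / 3412 = 19,430 kWh → × £0.263 = £5,110.46
Difference = |£2,143.12 − £5,110.46| = £2,967.34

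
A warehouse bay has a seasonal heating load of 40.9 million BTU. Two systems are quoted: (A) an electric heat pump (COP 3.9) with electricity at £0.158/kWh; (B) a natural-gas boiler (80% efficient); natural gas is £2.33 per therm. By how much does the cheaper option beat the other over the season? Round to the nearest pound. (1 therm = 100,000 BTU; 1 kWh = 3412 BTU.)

£706

Heat load = 40.9 × 10⁶ BTU = 40,900,000 BTU
Gas: input = 40,900,000 / 0.80 = 51,125,000 BTU = 511.2 therm → 511.2 × £2.33 = £1,191.21
Heat pump: 40,900,000 BTU / 3412 = 11,990 kWh heat; / 3.9 = 3,074 kWh in → × £0.158 = £485.63
Difference = |£1,191.21 − £485.63| = £705.58 ≈ £706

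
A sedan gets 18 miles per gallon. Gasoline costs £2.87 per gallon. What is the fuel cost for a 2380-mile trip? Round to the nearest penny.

£379.48

Fuel = 2380 mi / 18 mpg = 132.2 gal
Cost = 132.2 gal × £2.87/gal = £379.48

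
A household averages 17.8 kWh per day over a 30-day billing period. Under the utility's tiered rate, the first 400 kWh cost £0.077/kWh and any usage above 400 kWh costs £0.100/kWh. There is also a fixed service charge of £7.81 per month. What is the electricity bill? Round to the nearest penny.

£52.01

Usage = 17.8 kWh/day × 30 days = 534 kWh
First 400 kWh × £0.077 = £30.80
Remaining 134 kWh × £0.100 = £13.40
Energy charge = £44.20; + service £7.81 = £52.01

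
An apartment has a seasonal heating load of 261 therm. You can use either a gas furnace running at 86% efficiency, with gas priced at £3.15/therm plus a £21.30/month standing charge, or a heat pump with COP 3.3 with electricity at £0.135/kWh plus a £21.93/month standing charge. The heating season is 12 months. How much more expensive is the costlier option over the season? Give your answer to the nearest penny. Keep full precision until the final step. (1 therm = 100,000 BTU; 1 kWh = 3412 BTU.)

Heat load = 261 therm × 100,000 = 26,100,000 BTU
Gas: input = 26,100,000 / 0.86 = 30,348,837 BTU = 303.5 therm → 303.5 × £3.15 = £955.99; + 12 × £21.30 standing = £1,211.59
Heat pump: 26,100,000 BTU / 3412 = 7,649 kWh heat; / 3.3 = 2,318 kWh in → × £0.135 = £312.93; + 12 × £21.93 standing = £576.09
Difference = |£1,211.59 − £576.09| = £635.50

£635.50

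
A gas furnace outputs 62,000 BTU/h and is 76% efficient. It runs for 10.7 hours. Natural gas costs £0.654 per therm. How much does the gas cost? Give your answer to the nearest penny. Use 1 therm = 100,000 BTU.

Heat delivered = 62,000 BTU/h × 10.7 h = 663,400 BTU
Gas input = 663,400 / 0.76 = 872,895 BTU
= 872,895 / 100,000 = 8.729 therm
Cost = 8.729 × £0.654/therm = £5.71

£5.71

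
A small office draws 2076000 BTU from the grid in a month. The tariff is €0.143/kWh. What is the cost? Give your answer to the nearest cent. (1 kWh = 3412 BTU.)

€87.01

2076000 BTU × (0.00029308 kWh/BTU) = 608.4 kWh
Cost = 608.4 kWh × €0.143/kWh = €87.01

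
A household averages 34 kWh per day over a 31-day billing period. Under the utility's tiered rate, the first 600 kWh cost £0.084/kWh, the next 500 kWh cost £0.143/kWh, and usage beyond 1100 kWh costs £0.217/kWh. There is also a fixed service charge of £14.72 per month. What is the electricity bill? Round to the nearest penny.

Usage = 34 kWh/day × 31 days = 1054 kWh
First 600 kWh × £0.084 = £50.40
Next 454 kWh × £0.143 = £64.92
Remaining tier: 0 kWh (not reached)
Energy charge = £115.32; + service £14.72 = £130.04

£130.04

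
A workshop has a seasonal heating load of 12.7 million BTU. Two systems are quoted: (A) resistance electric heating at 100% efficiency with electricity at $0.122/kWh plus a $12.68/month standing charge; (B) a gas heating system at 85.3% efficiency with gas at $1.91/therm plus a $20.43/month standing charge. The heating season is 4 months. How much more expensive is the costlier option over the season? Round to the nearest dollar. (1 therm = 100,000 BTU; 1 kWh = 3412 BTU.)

Heat load = 12.7 × 10⁶ BTU = 12,700,000 BTU
Gas: input = 12,700,000 / 0.853 = 14,888,628 BTU = 148.9 therm → 148.9 × $1.91 = $284.37; + 4 × $20.43 standing = $366.09
Electric: 12,700,000 BTU / 3412 = 3,722 kWh → × $0.122 = $454.10; + 4 × $12.68 standing = $504.82
Difference = |$366.09 − $504.82| = $138.73 ≈ $139

$139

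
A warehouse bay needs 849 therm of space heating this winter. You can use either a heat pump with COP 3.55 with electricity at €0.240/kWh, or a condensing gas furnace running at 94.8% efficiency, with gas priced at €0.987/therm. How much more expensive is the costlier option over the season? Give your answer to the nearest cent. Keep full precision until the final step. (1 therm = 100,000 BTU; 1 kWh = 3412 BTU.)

€798.29

Heat load = 849 therm × 100,000 = 84,900,000 BTU
Gas: input = 84,900,000 / 0.948 = 89,556,962 BTU = 895.6 therm → 895.6 × €0.987 = €883.93
Heat pump: 84,900,000 BTU / 3412 = 24,880 kWh heat; / 3.55 = 7,009 kWh in → × €0.240 = €1,682.22
Difference = |€883.93 − €1,682.22| = €798.29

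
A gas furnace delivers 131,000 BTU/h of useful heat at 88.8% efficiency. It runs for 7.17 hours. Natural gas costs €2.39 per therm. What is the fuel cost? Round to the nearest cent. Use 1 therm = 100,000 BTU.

€25.28

Heat delivered = 131,000 BTU/h × 7.17 h = 939,270 BTU
Gas input = 939,270 / 0.888 = 1,057,736 BTU
= 1,057,736 / 100,000 = 10.58 therm
Cost = 10.58 × €2.39/therm = €25.28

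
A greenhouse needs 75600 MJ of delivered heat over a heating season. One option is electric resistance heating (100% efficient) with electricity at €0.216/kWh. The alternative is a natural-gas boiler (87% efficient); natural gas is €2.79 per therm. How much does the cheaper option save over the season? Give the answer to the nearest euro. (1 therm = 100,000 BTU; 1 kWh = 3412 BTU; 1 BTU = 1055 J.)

Heat load = 75600 MJ = 75,600,000,000 J / 1055 = 71,658,768 BTU
Gas: input = 71,658,768 / 0.87 = 82,366,400 BTU = 823.7 therm → 823.7 × €2.79 = €2,298.02
Electric: 71,658,768 BTU / 3412 = 21,000 kWh → × €0.216 = €4,536.43
Difference = |€2,298.02 − €4,536.43| = €2,238.41 ≈ €2238

€2238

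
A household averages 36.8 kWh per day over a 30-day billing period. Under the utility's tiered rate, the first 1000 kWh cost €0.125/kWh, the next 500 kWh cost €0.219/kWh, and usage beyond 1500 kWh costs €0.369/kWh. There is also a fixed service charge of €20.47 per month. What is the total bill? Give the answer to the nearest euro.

€168

Usage = 36.8 kWh/day × 30 days = 1104 kWh
First 1000 kWh × €0.125 = €125.00
Next 104 kWh × €0.219 = €22.78
Remaining tier: 0 kWh (not reached)
Energy charge = €147.78; + service €20.47 = €168.25 ≈ €168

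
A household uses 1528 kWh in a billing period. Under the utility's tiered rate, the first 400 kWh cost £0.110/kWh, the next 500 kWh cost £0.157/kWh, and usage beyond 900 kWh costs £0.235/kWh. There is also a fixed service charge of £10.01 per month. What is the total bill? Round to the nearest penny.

First 400 kWh × £0.110 = £44.00
Next 500 kWh × £0.157 = £78.50
Remaining 628 kWh × £0.235 = £147.58
Energy charge = £270.08; + service £10.01 = £280.09

£280.09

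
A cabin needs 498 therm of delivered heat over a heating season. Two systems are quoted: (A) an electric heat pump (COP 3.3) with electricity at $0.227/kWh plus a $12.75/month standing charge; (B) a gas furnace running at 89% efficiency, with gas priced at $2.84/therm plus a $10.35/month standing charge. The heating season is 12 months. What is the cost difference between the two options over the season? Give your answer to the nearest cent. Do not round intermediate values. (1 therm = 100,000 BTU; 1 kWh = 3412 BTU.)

$556.33

Heat load = 498 therm × 100,000 = 49,800,000 BTU
Gas: input = 49,800,000 / 0.890 = 55,955,056 BTU = 559.6 therm → 559.6 × $2.84 = $1,589.12; + 12 × $10.35 standing = $1,713.32
Heat pump: 49,800,000 BTU / 3412 = 14,600 kWh heat; / 3.3 = 4,423 kWh in → × $0.227 = $1,004.00; + 12 × $12.75 standing = $1,157.00
Difference = |$1,713.32 − $1,157.00| = $556.33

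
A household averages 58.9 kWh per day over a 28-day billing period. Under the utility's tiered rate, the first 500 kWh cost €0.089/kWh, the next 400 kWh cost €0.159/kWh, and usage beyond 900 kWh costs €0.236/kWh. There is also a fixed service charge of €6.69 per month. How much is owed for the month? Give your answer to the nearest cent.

Usage = 58.9 kWh/day × 28 days = 1649.2 kWh
First 500 kWh × €0.089 = €44.50
Next 400 kWh × €0.159 = €63.60
Remaining 749.2 kWh × €0.236 = €176.81
Energy charge = €284.91; + service €6.69 = €291.60

€291.60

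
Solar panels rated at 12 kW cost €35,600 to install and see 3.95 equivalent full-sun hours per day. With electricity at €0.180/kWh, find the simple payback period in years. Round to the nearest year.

11 years

Daily generation = 12 kW × 3.95 h = 47.4 kWh
Annual generation = 47.4 × 365 = 17301 kWh
Annual savings = 17301 × €0.180 = €3,114.18
Payback = €35,600 / €3,114.18 = 11.4 years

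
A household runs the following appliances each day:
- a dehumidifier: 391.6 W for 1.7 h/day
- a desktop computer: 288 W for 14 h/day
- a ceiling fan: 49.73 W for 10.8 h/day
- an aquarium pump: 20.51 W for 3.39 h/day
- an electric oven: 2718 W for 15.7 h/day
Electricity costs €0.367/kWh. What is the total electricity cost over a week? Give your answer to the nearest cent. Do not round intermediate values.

dehumidifier: 391.6 W × 1.7 h × 7 d = 4,660 Wh = 4.66 kWh
desktop computer: 288 W × 14 h × 7 d = 28,224 Wh = 28.22 kWh
ceiling fan: 49.73 W × 10.8 h × 7 d = 3,760 Wh = 3.76 kWh
aquarium pump: 20.51 W × 3.39 h × 7 d = 487 Wh = 0.4867 kWh
electric oven: 2718 W × 15.7 h × 7 d = 298,708 Wh = 298.7 kWh
Total energy = 4.66 + 28.22 + 3.76 + 0.4867 + 298.7 = 335.8 kWh
Cost = 335.8 kWh × €0.367 = €123.25

€123.25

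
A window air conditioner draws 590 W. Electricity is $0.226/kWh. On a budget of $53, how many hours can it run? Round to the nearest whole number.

Energy budget = $53 / $0.226 per kWh = 234.5 kWh = 234,513 Wh
Runtime = 234,513 Wh / 590 W = 397.5 h

397 h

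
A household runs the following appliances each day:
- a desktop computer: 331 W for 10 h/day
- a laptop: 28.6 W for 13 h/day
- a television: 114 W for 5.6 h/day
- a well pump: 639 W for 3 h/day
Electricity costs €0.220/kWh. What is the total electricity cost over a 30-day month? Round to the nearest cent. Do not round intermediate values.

€41.17

desktop computer: 331 W × 10 h × 30 d = 99,300 Wh = 99.3 kWh
laptop: 28.6 W × 13 h × 30 d = 11,154 Wh = 11.15 kWh
television: 114 W × 5.6 h × 30 d = 19,152 Wh = 19.15 kWh
well pump: 639 W × 3 h × 30 d = 57,510 Wh = 57.51 kWh
Total energy = 99.3 + 11.15 + 19.15 + 57.51 = 187.1 kWh
Cost = 187.1 kWh × €0.220 = €41.17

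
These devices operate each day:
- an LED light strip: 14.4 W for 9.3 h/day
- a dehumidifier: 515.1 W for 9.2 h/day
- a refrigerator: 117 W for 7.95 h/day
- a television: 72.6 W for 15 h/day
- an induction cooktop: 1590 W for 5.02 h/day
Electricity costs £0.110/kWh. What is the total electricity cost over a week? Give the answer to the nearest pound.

£11

LED light strip: 14.4 W × 9.3 h × 7 d = 937 Wh = 0.9374 kWh
dehumidifier: 515.1 W × 9.2 h × 7 d = 33,172 Wh = 33.17 kWh
refrigerator: 117 W × 7.95 h × 7 d = 6,511 Wh = 6.511 kWh
television: 72.6 W × 15 h × 7 d = 7,623 Wh = 7.623 kWh
induction cooktop: 1590 W × 5.02 h × 7 d = 55,873 Wh = 55.87 kWh
Total energy = 0.9374 + 33.17 + 6.511 + 7.623 + 55.87 = 104.1 kWh
Cost = 104.1 kWh × £0.110 = £11.45 ≈ £11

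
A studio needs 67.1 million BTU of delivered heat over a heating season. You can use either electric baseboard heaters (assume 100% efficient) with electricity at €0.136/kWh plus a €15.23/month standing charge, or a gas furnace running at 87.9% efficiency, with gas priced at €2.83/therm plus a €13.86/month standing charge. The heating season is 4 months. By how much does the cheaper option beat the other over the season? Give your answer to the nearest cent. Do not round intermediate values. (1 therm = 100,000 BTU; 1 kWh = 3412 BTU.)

€519.71

Heat load = 67.1 × 10⁶ BTU = 67,100,000 BTU
Gas: input = 67,100,000 / 0.879 = 76,336,746 BTU = 763.4 therm → 763.4 × €2.83 = €2,160.33; + 4 × €13.86 standing = €2,215.77
Electric: 67,100,000 BTU / 3412 = 19,670 kWh → × €0.136 = €2,674.56; + 4 × €15.23 standing = €2,735.48
Difference = |€2,215.77 − €2,735.48| = €519.71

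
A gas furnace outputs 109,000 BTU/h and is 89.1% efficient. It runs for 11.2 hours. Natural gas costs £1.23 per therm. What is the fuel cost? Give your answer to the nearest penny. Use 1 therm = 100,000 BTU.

£16.85

Heat delivered = 109,000 BTU/h × 11.2 h = 1,220,800 BTU
Gas input = 1,220,800 / 0.891 = 1,370,146 BTU
= 1,370,146 / 100,000 = 13.7 therm
Cost = 13.7 × £1.23/therm = £16.85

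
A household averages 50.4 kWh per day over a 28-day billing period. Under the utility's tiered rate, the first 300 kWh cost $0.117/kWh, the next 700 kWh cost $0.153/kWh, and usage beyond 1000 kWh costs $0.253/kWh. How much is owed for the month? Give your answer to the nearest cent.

$246.23

Usage = 50.4 kWh/day × 28 days = 1411.2 kWh
First 300 kWh × $0.117 = $35.10
Next 700 kWh × $0.153 = $107.10
Remaining 411.2 kWh × $0.253 = $104.03
Total = $246.23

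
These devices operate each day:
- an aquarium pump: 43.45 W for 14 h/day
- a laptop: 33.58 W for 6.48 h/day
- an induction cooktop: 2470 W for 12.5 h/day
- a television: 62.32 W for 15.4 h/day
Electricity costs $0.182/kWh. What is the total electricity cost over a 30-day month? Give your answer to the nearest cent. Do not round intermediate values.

$178.33

aquarium pump: 43.45 W × 14 h × 30 d = 18,249 Wh = 18.25 kWh
laptop: 33.58 W × 6.48 h × 30 d = 6,528 Wh = 6.528 kWh
induction cooktop: 2470 W × 12.5 h × 30 d = 926,250 Wh = 926.2 kWh
television: 62.32 W × 15.4 h × 30 d = 28,792 Wh = 28.79 kWh
Total energy = 18.25 + 6.528 + 926.2 + 28.79 = 979.8 kWh
Cost = 979.8 kWh × $0.182 = $178.33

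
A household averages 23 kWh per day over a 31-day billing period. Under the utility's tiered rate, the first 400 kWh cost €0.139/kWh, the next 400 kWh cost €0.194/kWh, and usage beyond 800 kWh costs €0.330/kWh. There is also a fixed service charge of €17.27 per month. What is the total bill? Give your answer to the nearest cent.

€133.59

Usage = 23 kWh/day × 31 days = 713 kWh
First 400 kWh × €0.139 = €55.60
Next 313 kWh × €0.194 = €60.72
Remaining tier: 0 kWh (not reached)
Energy charge = €116.32; + service €17.27 = €133.59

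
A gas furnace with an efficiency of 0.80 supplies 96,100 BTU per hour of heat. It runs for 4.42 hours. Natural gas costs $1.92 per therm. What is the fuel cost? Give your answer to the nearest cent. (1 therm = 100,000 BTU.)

Heat delivered = 96,100 BTU/h × 4.42 h = 424,762 BTU
Gas input = 424,762 / 0.80 = 530,952 BTU
= 530,952 / 100,000 = 5.31 therm
Cost = 5.31 × $1.92/therm = $10.19

$10.19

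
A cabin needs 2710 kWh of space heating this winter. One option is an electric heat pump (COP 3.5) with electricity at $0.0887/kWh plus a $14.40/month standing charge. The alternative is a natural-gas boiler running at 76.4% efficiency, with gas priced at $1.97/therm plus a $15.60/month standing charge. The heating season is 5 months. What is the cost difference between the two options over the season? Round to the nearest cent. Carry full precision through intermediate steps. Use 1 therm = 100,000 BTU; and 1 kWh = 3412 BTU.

Heat load = 2710 kWh × 3412 = 9,246,520 BTU
Gas: input = 9,246,520 / 0.764 = 12,102,775 BTU = 121 therm → 121 × $1.97 = $238.42; + 5 × $15.60 standing = $316.42
Heat pump: 9,246,520 BTU / 3412 = 2,710 kWh heat; / 3.5 = 774.3 kWh in → × $0.0887 = $68.68; + 5 × $14.40 standing = $140.68
Difference = |$316.42 − $140.68| = $175.75

$175.75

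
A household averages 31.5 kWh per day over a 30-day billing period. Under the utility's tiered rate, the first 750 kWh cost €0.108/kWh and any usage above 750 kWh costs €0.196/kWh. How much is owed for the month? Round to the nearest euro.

€119

Usage = 31.5 kWh/day × 30 days = 945 kWh
First 750 kWh × €0.108 = €81.00
Remaining 195 kWh × €0.196 = €38.22
Total = €119.22 ≈ €119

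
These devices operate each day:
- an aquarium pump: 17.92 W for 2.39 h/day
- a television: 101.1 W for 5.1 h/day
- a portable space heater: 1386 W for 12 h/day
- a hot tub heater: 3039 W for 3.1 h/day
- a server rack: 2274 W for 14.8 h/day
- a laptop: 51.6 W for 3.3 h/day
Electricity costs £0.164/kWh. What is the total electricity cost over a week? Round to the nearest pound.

aquarium pump: 17.92 W × 2.39 h × 7 d = 300 Wh = 0.2998 kWh
television: 101.1 W × 5.1 h × 7 d = 3,609 Wh = 3.609 kWh
portable space heater: 1386 W × 12 h × 7 d = 116,424 Wh = 116.4 kWh
hot tub heater: 3039 W × 3.1 h × 7 d = 65,946 Wh = 65.95 kWh
server rack: 2274 W × 14.8 h × 7 d = 235,586 Wh = 235.6 kWh
laptop: 51.6 W × 3.3 h × 7 d = 1,192 Wh = 1.192 kWh
Total energy = 0.2998 + 3.609 + 116.4 + 65.95 + 235.6 + 1.192 = 423.1 kWh
Cost = 423.1 kWh × £0.164 = £69.38 ≈ £69

£69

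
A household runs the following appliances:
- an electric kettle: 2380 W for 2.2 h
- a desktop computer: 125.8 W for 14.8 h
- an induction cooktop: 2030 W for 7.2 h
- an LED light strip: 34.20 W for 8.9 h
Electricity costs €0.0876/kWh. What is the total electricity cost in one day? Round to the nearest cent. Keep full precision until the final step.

electric kettle: 2380 W × 2.2 h = 5,236 Wh = 5.236 kWh
desktop computer: 125.8 W × 14.8 h = 1,862 Wh = 1.862 kWh
induction cooktop: 2030 W × 7.2 h = 14,616 Wh = 14.62 kWh
LED light strip: 34.20 W × 8.9 h = 304 Wh = 0.3044 kWh
Total energy = 5.236 + 1.862 + 14.62 + 0.3044 = 22.02 kWh
Cost = 22.02 kWh × €0.0876 = €1.93

€1.93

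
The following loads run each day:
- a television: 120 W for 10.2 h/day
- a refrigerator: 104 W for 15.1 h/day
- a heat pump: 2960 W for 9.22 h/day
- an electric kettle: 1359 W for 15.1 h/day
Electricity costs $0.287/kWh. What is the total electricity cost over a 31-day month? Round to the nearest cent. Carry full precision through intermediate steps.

television: 120 W × 10.2 h × 31 d = 37,944 Wh = 37.94 kWh
refrigerator: 104 W × 15.1 h × 31 d = 48,682 Wh = 48.68 kWh
heat pump: 2960 W × 9.22 h × 31 d = 846,027 Wh = 846 kWh
electric kettle: 1359 W × 15.1 h × 31 d = 636,148 Wh = 636.1 kWh
Total energy = 37.94 + 48.68 + 846 + 636.1 = 1,569 kWh
Cost = 1,569 kWh × $0.287 = $450.25

$450.25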